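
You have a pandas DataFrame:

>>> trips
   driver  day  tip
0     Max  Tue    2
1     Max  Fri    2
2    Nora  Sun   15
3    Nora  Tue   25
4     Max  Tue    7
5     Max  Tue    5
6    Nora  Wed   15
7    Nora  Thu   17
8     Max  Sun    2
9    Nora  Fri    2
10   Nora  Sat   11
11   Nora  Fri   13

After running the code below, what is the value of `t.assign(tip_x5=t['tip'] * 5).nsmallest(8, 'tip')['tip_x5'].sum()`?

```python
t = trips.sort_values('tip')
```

220

sort by tip:
   driver  day  tip
0     Max  Tue    2
1     Max  Fri    2
8     Max  Sun    2
9    Nora  Fri    2
5     Max  Tue    5
4     Max  Tue    7
10   Nora  Sat   11
11   Nora  Fri   13
2    Nora  Sun   15
6    Nora  Wed   15
7    Nora  Thu   17
3    Nora  Tue   25
add column tip_x5 = t['tip'] * 5:
   driver  day  tip  tip_x5
0     Max  Tue    2      10
1     Max  Fri    2      10
8     Max  Sun    2      10
9    Nora  Fri    2      10
5     Max  Tue    5      25
4     Max  Tue    7      35
10   Nora  Sat   11      55
11   Nora  Fri   13      65
2    Nora  Sun   15      75
6    Nora  Wed   15      75
7    Nora  Thu   17      85
3    Nora  Tue   25     125
take 8 rows with smallest tip:
   driver  day  tip  tip_x5
0     Max  Tue    2      10
1     Max  Fri    2      10
8     Max  Sun    2      10
9    Nora  Fri    2      10
5     Max  Tue    5      25
4     Max  Tue    7      35
10   Nora  Sat   11      55
11   Nora  Fri   13      65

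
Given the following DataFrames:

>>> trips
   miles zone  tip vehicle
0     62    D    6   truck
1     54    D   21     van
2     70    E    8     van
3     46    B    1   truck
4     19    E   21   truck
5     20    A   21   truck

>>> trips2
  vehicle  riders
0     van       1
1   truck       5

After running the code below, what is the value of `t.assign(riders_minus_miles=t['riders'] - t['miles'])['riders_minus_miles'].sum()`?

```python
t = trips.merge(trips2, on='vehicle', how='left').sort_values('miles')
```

merge on 'vehicle' (how='left') → 6 rows:
   miles zone  tip vehicle  riders
0     62    D    6   truck       5
1     54    D   21     van       1
2     70    E    8     van       1
3     46    B    1   truck       5
4     19    E   21   truck       5
5     20    A   21   truck       5
sort by miles:
   miles zone  tip vehicle  riders
4     19    E   21   truck       5
5     20    A   21   truck       5
3     46    B    1   truck       5
1     54    D   21     van       1
0     62    D    6   truck       5
2     70    E    8     van       1
add column riders_minus_miles = t['riders'] - t['miles']:
   miles zone  tip vehicle  riders  riders_minus_miles
4     19    E   21   truck       5                 -14
5     20    A   21   truck       5                 -15
3     46    B    1   truck       5                 -41
1     54    D   21     van       1                 -53
0     62    D    6   truck       5                 -57
2     70    E    8     van       1                 -69
sum of column 'riders_minus_miles' → -249

-249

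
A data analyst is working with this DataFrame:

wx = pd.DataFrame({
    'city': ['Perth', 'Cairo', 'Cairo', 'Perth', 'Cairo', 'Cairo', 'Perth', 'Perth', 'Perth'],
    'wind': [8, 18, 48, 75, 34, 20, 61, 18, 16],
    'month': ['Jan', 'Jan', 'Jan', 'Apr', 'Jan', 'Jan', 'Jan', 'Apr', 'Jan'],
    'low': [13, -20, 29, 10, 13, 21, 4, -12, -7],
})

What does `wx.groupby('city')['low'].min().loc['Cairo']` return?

group by city, min of low:
city
Cairo   -20
Perth   -12
Name: low, dtype: int64

-20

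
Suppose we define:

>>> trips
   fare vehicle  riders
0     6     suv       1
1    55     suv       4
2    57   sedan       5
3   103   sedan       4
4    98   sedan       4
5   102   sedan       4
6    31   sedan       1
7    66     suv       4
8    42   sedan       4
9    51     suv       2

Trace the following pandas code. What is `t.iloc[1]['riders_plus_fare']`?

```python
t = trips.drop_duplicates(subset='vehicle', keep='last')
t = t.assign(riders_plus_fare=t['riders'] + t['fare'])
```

drop duplicate vehicle (keep=last):
   fare vehicle  riders
8    42   sedan       4
9    51     suv       2
add column riders_plus_fare = t['riders'] + t['fare']:
   fare vehicle  riders  riders_plus_fare
8    42   sedan       4                46
9    51     suv       2                53

53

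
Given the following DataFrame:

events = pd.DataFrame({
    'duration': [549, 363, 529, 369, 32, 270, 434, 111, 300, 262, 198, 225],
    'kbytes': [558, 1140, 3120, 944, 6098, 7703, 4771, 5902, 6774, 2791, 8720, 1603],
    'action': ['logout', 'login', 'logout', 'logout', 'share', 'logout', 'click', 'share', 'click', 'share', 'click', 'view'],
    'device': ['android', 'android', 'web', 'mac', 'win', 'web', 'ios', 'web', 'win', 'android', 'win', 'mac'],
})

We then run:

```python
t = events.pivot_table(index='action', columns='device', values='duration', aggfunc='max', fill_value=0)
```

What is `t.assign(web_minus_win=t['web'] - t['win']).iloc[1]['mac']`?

0

pivot: rows=action, cols=device, max(duration):
device  android  ios  mac  web  win
action                             
click         0  434    0    0  300
login       363    0    0    0    0
logout      549    0  369  529    0
share       262    0    0  111   32
view          0    0  225    0    0
add column web_minus_win = t['web'] - t['win']:
device  android  ios  mac  web  win  web_minus_win
action                                            
click         0  434    0    0  300           -300
login       363    0    0    0    0              0
logout      549    0  369  529    0            529
share       262    0    0  111   32             79
view          0    0  225    0    0              0
Reading off the value at position 1, column 'mac', we get 0.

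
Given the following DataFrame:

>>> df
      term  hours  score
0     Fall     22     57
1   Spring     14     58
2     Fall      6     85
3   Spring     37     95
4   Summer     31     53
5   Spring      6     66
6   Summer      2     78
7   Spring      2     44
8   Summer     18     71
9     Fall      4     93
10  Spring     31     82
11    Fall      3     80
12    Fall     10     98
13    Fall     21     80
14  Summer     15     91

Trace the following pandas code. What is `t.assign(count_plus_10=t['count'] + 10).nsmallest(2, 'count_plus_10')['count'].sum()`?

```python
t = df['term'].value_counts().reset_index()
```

value_counts of term:
term
Fall      6
Spring    5
Summer    4
Name: count, dtype: int64
reset_index():
     term  count
0    Fall      6
1  Spring      5
2  Summer      4
add column count_plus_10 = t['count'] + 10:
     term  count  count_plus_10
0    Fall      6             16
1  Spring      5             15
2  Summer      4             14
take 2 rows with smallest count_plus_10:
     term  count  count_plus_10
2  Summer      4             14
1  Spring      5             15
The sum of column 'count' is 9.

9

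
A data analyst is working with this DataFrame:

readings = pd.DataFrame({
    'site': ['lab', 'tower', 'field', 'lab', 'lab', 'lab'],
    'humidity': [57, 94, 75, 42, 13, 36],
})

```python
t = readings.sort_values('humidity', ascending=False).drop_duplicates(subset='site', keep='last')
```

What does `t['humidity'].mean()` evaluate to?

sort by humidity descending:
    site  humidity
1  tower        94
2  field        75
0    lab        57
3    lab        42
5    lab        36
4    lab        13
drop duplicate site (keep=last):
    site  humidity
1  tower        94
2  field        75
4    lab        13
Taking the mean of column 'humidity' gives 60.6666666667.

60.6666666667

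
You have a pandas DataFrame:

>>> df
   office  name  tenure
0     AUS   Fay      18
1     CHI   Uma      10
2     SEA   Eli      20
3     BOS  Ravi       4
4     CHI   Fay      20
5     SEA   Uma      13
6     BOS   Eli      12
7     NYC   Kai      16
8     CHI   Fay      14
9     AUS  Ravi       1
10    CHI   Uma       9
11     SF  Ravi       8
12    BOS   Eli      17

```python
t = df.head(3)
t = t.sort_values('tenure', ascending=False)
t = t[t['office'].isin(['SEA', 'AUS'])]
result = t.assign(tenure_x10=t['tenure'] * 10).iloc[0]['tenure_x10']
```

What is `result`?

200

take first 3 rows:
  office name  tenure
0    AUS  Fay      18
1    CHI  Uma      10
2    SEA  Eli      20
sort by tenure descending:
  office name  tenure
2    SEA  Eli      20
0    AUS  Fay      18
1    CHI  Uma      10
filter rows where office in ['SEA', 'AUS']:
  office name  tenure
2    SEA  Eli      20
0    AUS  Fay      18
add column tenure_x10 = t['tenure'] * 10:
  office name  tenure  tenure_x10
2    SEA  Eli      20         200
0    AUS  Fay      18         180
Reading off the value at position 0, column 'tenure_x10', we get 200.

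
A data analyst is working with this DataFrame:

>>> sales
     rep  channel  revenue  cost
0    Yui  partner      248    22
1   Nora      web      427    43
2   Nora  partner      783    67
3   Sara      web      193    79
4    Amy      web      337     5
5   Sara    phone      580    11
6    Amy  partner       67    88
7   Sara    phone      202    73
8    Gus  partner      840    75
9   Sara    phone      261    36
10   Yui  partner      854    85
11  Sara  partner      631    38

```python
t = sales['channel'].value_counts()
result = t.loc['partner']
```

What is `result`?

value_counts of channel:
channel
partner    6
web        3
phone      3
Name: count, dtype: int64
So loc['partner'] = 6.

6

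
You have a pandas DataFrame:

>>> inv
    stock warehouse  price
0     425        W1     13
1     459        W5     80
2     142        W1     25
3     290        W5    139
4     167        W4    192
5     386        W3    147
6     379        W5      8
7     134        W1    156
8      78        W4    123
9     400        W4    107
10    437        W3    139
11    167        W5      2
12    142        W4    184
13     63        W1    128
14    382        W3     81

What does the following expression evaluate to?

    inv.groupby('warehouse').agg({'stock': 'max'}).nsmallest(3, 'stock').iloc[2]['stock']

437

group by warehouse, max of stock:
           stock
warehouse       
W1           425
W3           437
W4           400
W5           459
take 3 rows with smallest stock:
           stock
warehouse       
W4           400
W1           425
W3           437
So iloc[2]['stock'] = 437.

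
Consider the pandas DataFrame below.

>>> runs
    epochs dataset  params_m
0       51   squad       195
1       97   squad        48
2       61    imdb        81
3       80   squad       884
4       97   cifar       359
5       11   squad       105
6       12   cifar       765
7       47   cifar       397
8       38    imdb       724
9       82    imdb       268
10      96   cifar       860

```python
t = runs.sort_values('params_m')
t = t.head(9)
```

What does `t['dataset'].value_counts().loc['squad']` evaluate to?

sort by params_m:
    epochs dataset  params_m
1       97   squad        48
2       61    imdb        81
5       11   squad       105
0       51   squad       195
9       82    imdb       268
4       97   cifar       359
7       47   cifar       397
8       38    imdb       724
6       12   cifar       765
10      96   cifar       860
3       80   squad       884
take first 9 rows:
   epochs dataset  params_m
1      97   squad        48
2      61    imdb        81
5      11   squad       105
0      51   squad       195
9      82    imdb       268
4      97   cifar       359
7      47   cifar       397
8      38    imdb       724
6      12   cifar       765
value_counts of dataset:
dataset
squad    3
imdb     3
cifar    3
Name: count, dtype: int64

3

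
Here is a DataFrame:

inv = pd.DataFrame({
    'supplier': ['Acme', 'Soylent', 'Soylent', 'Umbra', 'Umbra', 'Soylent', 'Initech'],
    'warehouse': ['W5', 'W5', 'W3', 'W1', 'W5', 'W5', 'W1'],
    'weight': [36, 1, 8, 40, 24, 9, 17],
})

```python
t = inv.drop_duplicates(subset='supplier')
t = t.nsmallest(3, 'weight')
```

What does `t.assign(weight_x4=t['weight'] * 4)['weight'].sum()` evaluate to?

54

drop duplicate supplier (keep=first):
  supplier warehouse  weight
0     Acme        W5      36
1  Soylent        W5       1
3    Umbra        W1      40
6  Initech        W1      17
take 3 rows with smallest weight:
  supplier warehouse  weight
1  Soylent        W5       1
6  Initech        W1      17
0     Acme        W5      36
add column weight_x4 = t['weight'] * 4:
  supplier warehouse  weight  weight_x4
1  Soylent        W5       1          4
6  Initech        W1      17         68
0     Acme        W5      36        144
So sum() = 54.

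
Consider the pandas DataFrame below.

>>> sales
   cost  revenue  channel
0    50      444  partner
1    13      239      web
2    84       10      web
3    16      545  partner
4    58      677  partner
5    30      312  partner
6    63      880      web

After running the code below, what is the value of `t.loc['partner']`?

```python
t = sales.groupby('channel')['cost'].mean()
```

group by channel, mean of cost:
channel
partner    38.500000
web        53.333333
Name: cost, dtype: float64
Taking the value at index 'partner' gives 38.5.

38.5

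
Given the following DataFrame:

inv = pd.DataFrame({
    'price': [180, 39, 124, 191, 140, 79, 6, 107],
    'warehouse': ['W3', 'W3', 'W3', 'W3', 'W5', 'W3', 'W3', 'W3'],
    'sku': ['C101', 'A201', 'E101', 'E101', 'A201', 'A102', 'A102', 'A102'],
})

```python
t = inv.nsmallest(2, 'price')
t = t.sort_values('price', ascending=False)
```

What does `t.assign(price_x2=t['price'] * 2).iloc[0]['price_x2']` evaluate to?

take 2 rows with smallest price:
   price warehouse   sku
6      6        W3  A102
1     39        W3  A201
sort by price descending:
   price warehouse   sku
1     39        W3  A201
6      6        W3  A102
add column price_x2 = t['price'] * 2:
   price warehouse   sku  price_x2
1     39        W3  A201        78
6      6        W3  A102        12

78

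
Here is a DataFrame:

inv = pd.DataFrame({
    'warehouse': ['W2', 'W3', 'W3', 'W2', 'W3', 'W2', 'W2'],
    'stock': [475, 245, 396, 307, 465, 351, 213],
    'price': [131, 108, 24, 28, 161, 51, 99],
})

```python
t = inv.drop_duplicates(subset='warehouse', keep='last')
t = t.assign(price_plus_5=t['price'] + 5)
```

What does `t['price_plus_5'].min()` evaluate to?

104

drop duplicate warehouse (keep=last):
  warehouse  stock  price
4        W3    465    161
6        W2    213     99
add column price_plus_5 = t['price'] + 5:
  warehouse  stock  price  price_plus_5
4        W3    465    161           166
6        W2    213     99           104
So min() = 104.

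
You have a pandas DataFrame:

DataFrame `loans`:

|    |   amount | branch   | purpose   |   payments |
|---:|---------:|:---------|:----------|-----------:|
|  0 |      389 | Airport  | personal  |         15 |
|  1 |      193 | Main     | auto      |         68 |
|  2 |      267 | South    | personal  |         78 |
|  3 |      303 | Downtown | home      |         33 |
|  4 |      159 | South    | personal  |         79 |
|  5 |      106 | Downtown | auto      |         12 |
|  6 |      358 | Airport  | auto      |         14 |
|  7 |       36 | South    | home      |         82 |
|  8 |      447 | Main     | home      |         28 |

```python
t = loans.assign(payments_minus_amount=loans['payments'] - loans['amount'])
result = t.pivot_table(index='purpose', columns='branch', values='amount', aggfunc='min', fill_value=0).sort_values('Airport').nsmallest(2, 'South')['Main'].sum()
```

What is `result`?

640

add column payments_minus_amount = loans['payments'] - loans['amount']:
   amount    branch   purpose  payments  payments_minus_amount
0     389   Airport  personal        15                   -374
1     193      Main      auto        68                   -125
2     267     South  personal        78                   -189
3     303  Downtown      home        33                   -270
4     159     South  personal        79                    -80
5     106  Downtown      auto        12                    -94
6     358   Airport      auto        14                   -344
7      36     South      home        82                     46
8     447      Main      home        28                   -419
pivot: rows=purpose, cols=branch, min(amount):
branch    Airport  Downtown  Main  South
purpose                                 
auto          358       106   193      0
home            0       303   447     36
personal      389         0     0    159
sort by Airport:
branch    Airport  Downtown  Main  South
purpose                                 
home            0       303   447     36
auto          358       106   193      0
personal      389         0     0    159
take 2 rows with smallest South:
branch   Airport  Downtown  Main  South
purpose                                
auto         358       106   193      0
home           0       303   447     36
Reading off the sum of column 'Main', we get 640.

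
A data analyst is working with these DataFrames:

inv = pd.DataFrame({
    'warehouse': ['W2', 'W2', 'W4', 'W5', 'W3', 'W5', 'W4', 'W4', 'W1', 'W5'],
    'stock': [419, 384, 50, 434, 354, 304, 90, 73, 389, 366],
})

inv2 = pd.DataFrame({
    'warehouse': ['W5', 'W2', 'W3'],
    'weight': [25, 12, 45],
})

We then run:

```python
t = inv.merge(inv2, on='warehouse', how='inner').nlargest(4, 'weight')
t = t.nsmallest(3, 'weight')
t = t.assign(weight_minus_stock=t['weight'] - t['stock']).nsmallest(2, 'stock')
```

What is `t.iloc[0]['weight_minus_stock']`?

-279

merge on 'warehouse' (how='inner') → 6 rows:
  warehouse  stock  weight
0        W2    419      12
1        W2    384      12
2        W5    434      25
3        W3    354      45
4        W5    304      25
5        W5    366      25
take 4 rows with largest weight:
  warehouse  stock  weight
3        W3    354      45
2        W5    434      25
4        W5    304      25
5        W5    366      25
take 3 rows with smallest weight:
  warehouse  stock  weight
2        W5    434      25
4        W5    304      25
5        W5    366      25
add column weight_minus_stock = t['weight'] - t['stock']:
  warehouse  stock  weight  weight_minus_stock
2        W5    434      25                -409
4        W5    304      25                -279
5        W5    366      25                -341
take 2 rows with smallest stock:
  warehouse  stock  weight  weight_minus_stock
4        W5    304      25                -279
5        W5    366      25                -341
Then the value at position 0, column 'weight_minus_stock': -279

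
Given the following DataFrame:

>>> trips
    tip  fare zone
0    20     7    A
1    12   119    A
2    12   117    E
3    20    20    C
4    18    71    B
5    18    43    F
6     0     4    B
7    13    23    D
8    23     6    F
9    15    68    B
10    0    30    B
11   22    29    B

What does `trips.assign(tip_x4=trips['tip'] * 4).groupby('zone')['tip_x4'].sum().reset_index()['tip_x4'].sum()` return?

692

add column tip_x4 = trips['tip'] * 4:
    tip  fare zone  tip_x4
0    20     7    A      80
1    12   119    A      48
2    12   117    E      48
3    20    20    C      80
4    18    71    B      72
5    18    43    F      72
6     0     4    B       0
7    13    23    D      52
8    23     6    F      92
9    15    68    B      60
10    0    30    B       0
11   22    29    B      88
group by zone, sum of tip_x4:
zone
A    128
B    220
C     80
D     52
E     48
F    164
Name: tip_x4, dtype: int64
reset_index():
  zone  tip_x4
0    A     128
1    B     220
2    C      80
3    D      52
4    E      48
5    F     164
Finally, sum of column 'tip_x4' = 692.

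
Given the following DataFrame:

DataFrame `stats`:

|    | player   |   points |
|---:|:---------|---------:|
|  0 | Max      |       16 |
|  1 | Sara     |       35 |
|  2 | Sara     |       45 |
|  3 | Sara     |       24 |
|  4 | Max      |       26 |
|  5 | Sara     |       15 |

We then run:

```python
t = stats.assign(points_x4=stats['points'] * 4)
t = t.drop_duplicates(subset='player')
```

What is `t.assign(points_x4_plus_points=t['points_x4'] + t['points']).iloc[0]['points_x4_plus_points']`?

add column points_x4 = stats['points'] * 4:
  player  points  points_x4
0    Max      16         64
1   Sara      35        140
2   Sara      45        180
3   Sara      24         96
4    Max      26        104
5   Sara      15         60
drop duplicate player (keep=first):
  player  points  points_x4
0    Max      16         64
1   Sara      35        140
add column points_x4_plus_points = t['points_x4'] + t['points']:
  player  points  points_x4  points_x4_plus_points
0    Max      16         64                     80
1   Sara      35        140                    175
Taking the value at position 0, column 'points_x4_plus_points' gives 80.

80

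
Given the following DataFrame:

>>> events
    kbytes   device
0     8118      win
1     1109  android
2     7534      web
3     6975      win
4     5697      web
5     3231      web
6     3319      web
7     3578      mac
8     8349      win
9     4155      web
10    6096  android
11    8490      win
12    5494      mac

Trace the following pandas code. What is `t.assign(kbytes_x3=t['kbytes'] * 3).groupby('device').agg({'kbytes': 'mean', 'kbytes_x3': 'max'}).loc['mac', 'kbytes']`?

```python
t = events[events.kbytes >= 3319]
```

4536.0

filter rows where kbytes >= 3319:
    kbytes   device
0     8118      win
2     7534      web
3     6975      win
4     5697      web
6     3319      web
7     3578      mac
8     8349      win
9     4155      web
10    6096  android
11    8490      win
12    5494      mac
add column kbytes_x3 = t['kbytes'] * 3:
    kbytes   device  kbytes_x3
0     8118      win      24354
2     7534      web      22602
3     6975      win      20925
4     5697      web      17091
6     3319      web       9957
7     3578      mac      10734
8     8349      win      25047
9     4155      web      12465
10    6096  android      18288
11    8490      win      25470
12    5494      mac      16482
group by device: mean(kbytes), max(kbytes_x3):
          kbytes  kbytes_x3
device                     
android  6096.00      18288
mac      4536.00      16482
web      5176.25      22602
win      7983.00      25470
Then the value at row 'mac', column 'kbytes': 4536.0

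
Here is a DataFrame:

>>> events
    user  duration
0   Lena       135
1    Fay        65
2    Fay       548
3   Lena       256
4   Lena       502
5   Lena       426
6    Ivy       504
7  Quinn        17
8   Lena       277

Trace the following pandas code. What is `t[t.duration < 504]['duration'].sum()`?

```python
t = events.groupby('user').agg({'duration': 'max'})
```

group by user, max of duration:
       duration
user           
Fay         548
Ivy         504
Lena        502
Quinn        17
filter rows where duration < 504:
       duration
user           
Lena        502
Quinn        17
Reading off the sum of column 'duration', we get 519.

519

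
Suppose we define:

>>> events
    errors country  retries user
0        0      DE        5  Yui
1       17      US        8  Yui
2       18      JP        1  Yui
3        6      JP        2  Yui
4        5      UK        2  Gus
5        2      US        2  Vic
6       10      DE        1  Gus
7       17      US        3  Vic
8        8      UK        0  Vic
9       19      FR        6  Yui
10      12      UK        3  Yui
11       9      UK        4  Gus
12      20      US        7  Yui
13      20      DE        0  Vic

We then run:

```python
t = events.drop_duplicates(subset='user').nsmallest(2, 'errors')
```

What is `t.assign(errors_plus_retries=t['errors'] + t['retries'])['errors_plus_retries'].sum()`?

drop duplicate user (keep=first):
   errors country  retries user
0       0      DE        5  Yui
4       5      UK        2  Gus
5       2      US        2  Vic
take 2 rows with smallest errors:
   errors country  retries user
0       0      DE        5  Yui
5       2      US        2  Vic
add column errors_plus_retries = t['errors'] + t['retries']:
   errors country  retries user  errors_plus_retries
0       0      DE        5  Yui                    5
5       2      US        2  Vic                    4
Finally, sum of column 'errors_plus_retries' = 9.

9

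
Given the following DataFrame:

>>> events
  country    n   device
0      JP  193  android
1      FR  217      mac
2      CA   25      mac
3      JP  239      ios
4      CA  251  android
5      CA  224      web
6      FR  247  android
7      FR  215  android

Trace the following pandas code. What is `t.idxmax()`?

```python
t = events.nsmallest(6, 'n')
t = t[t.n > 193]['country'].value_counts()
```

FR

take 6 rows with smallest n:
  country    n   device
2      CA   25      mac
0      JP  193  android
7      FR  215  android
1      FR  217      mac
5      CA  224      web
3      JP  239      ios
filter rows where n > 193:
  country    n   device
7      FR  215  android
1      FR  217      mac
5      CA  224      web
3      JP  239      ios
value_counts of country:
country
FR    2
CA    1
JP    1
Name: count, dtype: int64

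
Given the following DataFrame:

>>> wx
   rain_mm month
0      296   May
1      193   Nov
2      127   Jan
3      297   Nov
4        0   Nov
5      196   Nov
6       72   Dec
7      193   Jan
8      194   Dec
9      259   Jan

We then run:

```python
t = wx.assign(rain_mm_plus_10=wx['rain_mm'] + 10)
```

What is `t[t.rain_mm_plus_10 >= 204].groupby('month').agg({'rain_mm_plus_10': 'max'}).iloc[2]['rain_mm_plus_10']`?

306

add column rain_mm_plus_10 = wx['rain_mm'] + 10:
   rain_mm month  rain_mm_plus_10
0      296   May              306
1      193   Nov              203
2      127   Jan              137
3      297   Nov              307
4        0   Nov               10
5      196   Nov              206
6       72   Dec               82
7      193   Jan              203
8      194   Dec              204
9      259   Jan              269
filter rows where rain_mm_plus_10 >= 204:
   rain_mm month  rain_mm_plus_10
0      296   May              306
3      297   Nov              307
5      196   Nov              206
8      194   Dec              204
9      259   Jan              269
group by month, max of rain_mm_plus_10:
       rain_mm_plus_10
month                 
Dec                204
Jan                269
May                306
Nov                307
The value at position 2, column 'rain_mm_plus_10' is 306.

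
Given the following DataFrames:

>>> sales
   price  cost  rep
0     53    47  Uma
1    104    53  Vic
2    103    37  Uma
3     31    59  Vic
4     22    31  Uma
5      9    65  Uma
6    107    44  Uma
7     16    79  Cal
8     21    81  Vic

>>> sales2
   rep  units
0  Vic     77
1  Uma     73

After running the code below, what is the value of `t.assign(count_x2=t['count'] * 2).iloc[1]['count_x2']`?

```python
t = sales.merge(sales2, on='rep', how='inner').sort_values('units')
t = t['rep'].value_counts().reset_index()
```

merge on 'rep' (how='inner') → 8 rows:
   price  cost  rep  units
0     53    47  Uma     73
1    104    53  Vic     77
2    103    37  Uma     73
3     31    59  Vic     77
4     22    31  Uma     73
5      9    65  Uma     73
6    107    44  Uma     73
7     21    81  Vic     77
sort by units:
   price  cost  rep  units
0     53    47  Uma     73
2    103    37  Uma     73
4     22    31  Uma     73
5      9    65  Uma     73
6    107    44  Uma     73
1    104    53  Vic     77
3     31    59  Vic     77
7     21    81  Vic     77
value_counts of rep:
rep
Uma    5
Vic    3
Name: count, dtype: int64
reset_index():
   rep  count
0  Uma      5
1  Vic      3
add column count_x2 = t['count'] * 2:
   rep  count  count_x2
0  Uma      5        10
1  Vic      3         6

6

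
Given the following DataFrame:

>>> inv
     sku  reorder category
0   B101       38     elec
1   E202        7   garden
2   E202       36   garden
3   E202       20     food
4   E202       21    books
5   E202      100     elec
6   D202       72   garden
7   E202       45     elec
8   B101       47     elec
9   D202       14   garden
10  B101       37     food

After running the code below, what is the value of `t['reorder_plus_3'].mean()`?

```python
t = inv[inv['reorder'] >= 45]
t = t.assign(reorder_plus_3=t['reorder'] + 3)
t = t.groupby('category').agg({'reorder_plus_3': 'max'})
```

89.0

filter rows where reorder >= 45:
    sku  reorder category
5  E202      100     elec
6  D202       72   garden
7  E202       45     elec
8  B101       47     elec
add column reorder_plus_3 = t['reorder'] + 3:
    sku  reorder category  reorder_plus_3
5  E202      100     elec             103
6  D202       72   garden              75
7  E202       45     elec              48
8  B101       47     elec              50
group by category, max of reorder_plus_3:
          reorder_plus_3
category                
elec                 103
garden                75
Reading off the mean of column 'reorder_plus_3', we get 89.0.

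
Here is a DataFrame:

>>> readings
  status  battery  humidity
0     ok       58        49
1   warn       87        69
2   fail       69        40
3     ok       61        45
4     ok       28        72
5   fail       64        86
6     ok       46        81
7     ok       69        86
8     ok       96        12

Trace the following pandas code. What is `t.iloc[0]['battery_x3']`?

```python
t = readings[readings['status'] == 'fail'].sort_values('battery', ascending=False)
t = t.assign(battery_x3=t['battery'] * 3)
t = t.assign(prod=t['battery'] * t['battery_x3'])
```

207

filter rows where status == 'fail':
  status  battery  humidity
2   fail       69        40
5   fail       64        86
sort by battery descending:
  status  battery  humidity
2   fail       69        40
5   fail       64        86
add column battery_x3 = t['battery'] * 3:
  status  battery  humidity  battery_x3
2   fail       69        40         207
5   fail       64        86         192
add column prod = t['battery'] * t['battery_x3']:
  status  battery  humidity  battery_x3   prod
2   fail       69        40         207  14283
5   fail       64        86         192  12288
Finally, value at position 0, column 'battery_x3' = 207.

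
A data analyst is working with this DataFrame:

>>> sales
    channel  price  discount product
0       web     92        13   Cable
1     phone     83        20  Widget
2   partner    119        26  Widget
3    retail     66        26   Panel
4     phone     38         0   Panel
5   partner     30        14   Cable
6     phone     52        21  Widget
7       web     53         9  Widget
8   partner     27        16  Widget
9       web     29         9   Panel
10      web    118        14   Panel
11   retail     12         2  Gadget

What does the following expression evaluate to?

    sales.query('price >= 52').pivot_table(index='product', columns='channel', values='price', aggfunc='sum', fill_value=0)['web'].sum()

263

filter rows where price >= 52:
    channel  price  discount product
0       web     92        13   Cable
1     phone     83        20  Widget
2   partner    119        26  Widget
3    retail     66        26   Panel
6     phone     52        21  Widget
7       web     53         9  Widget
10      web    118        14   Panel
pivot: rows=product, cols=channel, sum(price):
channel  partner  phone  retail  web
product                             
Cable          0      0       0   92
Panel          0      0      66  118
Widget       119    135       0   53
The sum of column 'web' is 263.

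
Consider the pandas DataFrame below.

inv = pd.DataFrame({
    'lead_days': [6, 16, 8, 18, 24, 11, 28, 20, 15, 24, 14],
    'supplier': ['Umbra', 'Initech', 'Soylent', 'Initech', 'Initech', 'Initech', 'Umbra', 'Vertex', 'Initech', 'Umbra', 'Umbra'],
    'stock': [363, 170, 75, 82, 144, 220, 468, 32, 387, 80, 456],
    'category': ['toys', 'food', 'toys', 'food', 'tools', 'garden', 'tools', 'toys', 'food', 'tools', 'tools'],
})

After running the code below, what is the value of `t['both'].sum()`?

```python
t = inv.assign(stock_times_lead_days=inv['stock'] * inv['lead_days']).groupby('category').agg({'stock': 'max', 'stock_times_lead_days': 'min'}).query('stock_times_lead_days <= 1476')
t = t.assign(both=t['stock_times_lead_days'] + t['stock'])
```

add column stock_times_lead_days = inv['stock'] * inv['lead_days']:
    lead_days supplier  stock category  stock_times_lead_days
0           6    Umbra    363     toys                   2178
1          16  Initech    170     food                   2720
2           8  Soylent     75     toys                    600
3          18  Initech     82     food                   1476
4          24  Initech    144    tools                   3456
5          11  Initech    220   garden                   2420
6          28    Umbra    468    tools                  13104
7          20   Vertex     32     toys                    640
8          15  Initech    387     food                   5805
9          24    Umbra     80    tools                   1920
10         14    Umbra    456    tools                   6384
group by category: max(stock), min(stock_times_lead_days):
          stock  stock_times_lead_days
category                              
food        387                   1476
garden      220                   2420
tools       468                   1920
toys        363                    600
filter rows where stock_times_lead_days <= 1476:
          stock  stock_times_lead_days
category                              
food        387                   1476
toys        363                    600
add column both = t['stock_times_lead_days'] + t['stock']:
          stock  stock_times_lead_days  both
category                                    
food        387                   1476  1863
toys        363                    600   963
Hence 2826.

2826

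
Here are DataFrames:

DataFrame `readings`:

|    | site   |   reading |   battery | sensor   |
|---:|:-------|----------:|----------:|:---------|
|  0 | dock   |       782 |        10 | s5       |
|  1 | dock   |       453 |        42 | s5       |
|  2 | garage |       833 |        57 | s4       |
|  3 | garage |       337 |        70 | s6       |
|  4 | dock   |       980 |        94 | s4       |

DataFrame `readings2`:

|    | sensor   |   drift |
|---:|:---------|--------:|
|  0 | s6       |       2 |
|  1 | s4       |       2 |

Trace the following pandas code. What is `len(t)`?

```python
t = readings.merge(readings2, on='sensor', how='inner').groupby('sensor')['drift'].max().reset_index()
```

merge on 'sensor' (how='inner') → 3 rows:
     site  reading  battery sensor  drift
0  garage      833       57     s4      2
1  garage      337       70     s6      2
2    dock      980       94     s4      2
group by sensor, max of drift:
sensor
s4    2
s6    2
Name: drift, dtype: int64
reset_index():
  sensor  drift
0     s4      2
1     s6      2

2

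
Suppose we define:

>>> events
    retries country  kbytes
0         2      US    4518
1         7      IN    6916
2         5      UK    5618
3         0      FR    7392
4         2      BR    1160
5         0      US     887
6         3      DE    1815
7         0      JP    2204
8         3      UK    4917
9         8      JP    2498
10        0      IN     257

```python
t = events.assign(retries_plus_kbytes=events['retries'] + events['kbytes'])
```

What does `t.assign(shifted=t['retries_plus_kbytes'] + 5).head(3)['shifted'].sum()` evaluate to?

17081

add column retries_plus_kbytes = events['retries'] + events['kbytes']:
    retries country  kbytes  retries_plus_kbytes
0         2      US    4518                 4520
1         7      IN    6916                 6923
2         5      UK    5618                 5623
3         0      FR    7392                 7392
4         2      BR    1160                 1162
5         0      US     887                  887
6         3      DE    1815                 1818
7         0      JP    2204                 2204
8         3      UK    4917                 4920
9         8      JP    2498                 2506
10        0      IN     257                  257
add column shifted = t['retries_plus_kbytes'] + 5:
    retries country  kbytes  retries_plus_kbytes  shifted
0         2      US    4518                 4520     4525
1         7      IN    6916                 6923     6928
2         5      UK    5618                 5623     5628
3         0      FR    7392                 7392     7397
4         2      BR    1160                 1162     1167
5         0      US     887                  887      892
6         3      DE    1815                 1818     1823
7         0      JP    2204                 2204     2209
8         3      UK    4917                 4920     4925
9         8      JP    2498                 2506     2511
10        0      IN     257                  257      262
take first 3 rows:
   retries country  kbytes  retries_plus_kbytes  shifted
0        2      US    4518                 4520     4525
1        7      IN    6916                 6923     6928
2        5      UK    5618                 5623     5628
Then the sum of column 'shifted': 17081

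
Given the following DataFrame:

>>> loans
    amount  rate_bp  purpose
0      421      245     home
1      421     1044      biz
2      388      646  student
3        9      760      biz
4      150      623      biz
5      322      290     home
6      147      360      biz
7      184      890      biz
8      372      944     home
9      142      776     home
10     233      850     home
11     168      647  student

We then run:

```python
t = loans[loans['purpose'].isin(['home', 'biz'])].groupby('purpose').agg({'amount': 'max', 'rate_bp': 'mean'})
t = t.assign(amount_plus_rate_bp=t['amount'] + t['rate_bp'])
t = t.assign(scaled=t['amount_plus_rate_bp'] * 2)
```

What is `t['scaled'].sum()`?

filter rows where purpose in ['home', 'biz']:
    amount  rate_bp purpose
0      421      245    home
1      421     1044     biz
3        9      760     biz
4      150      623     biz
5      322      290    home
6      147      360     biz
7      184      890     biz
8      372      944    home
9      142      776    home
10     233      850    home
group by purpose: max(amount), mean(rate_bp):
         amount  rate_bp
purpose                 
biz         421    735.4
home        421    621.0
add column amount_plus_rate_bp = t['amount'] + t['rate_bp']:
         amount  rate_bp  amount_plus_rate_bp
purpose                                      
biz         421    735.4               1156.4
home        421    621.0               1042.0
add column scaled = t['amount_plus_rate_bp'] * 2:
         amount  rate_bp  amount_plus_rate_bp  scaled
purpose                                              
biz         421    735.4               1156.4  2312.8
home        421    621.0               1042.0  2084.0
Hence 4396.8.

4396.8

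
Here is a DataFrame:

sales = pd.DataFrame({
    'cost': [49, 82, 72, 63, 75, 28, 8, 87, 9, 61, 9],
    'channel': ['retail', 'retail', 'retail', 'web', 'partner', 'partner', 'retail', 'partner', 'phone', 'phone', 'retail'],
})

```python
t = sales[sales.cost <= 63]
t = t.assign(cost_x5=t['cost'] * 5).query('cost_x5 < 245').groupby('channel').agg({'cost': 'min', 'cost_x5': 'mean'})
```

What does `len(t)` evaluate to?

3

filter rows where cost <= 63:
    cost  channel
0     49   retail
3     63      web
5     28  partner
6      8   retail
8      9    phone
9     61    phone
10     9   retail
add column cost_x5 = t['cost'] * 5:
    cost  channel  cost_x5
0     49   retail      245
3     63      web      315
5     28  partner      140
6      8   retail       40
8      9    phone       45
9     61    phone      305
10     9   retail       45
filter rows where cost_x5 < 245:
    cost  channel  cost_x5
5     28  partner      140
6      8   retail       40
8      9    phone       45
10     9   retail       45
group by channel: min(cost), mean(cost_x5):
         cost  cost_x5
channel               
partner    28    140.0
phone       9     45.0
retail      8     42.5
So result = 3.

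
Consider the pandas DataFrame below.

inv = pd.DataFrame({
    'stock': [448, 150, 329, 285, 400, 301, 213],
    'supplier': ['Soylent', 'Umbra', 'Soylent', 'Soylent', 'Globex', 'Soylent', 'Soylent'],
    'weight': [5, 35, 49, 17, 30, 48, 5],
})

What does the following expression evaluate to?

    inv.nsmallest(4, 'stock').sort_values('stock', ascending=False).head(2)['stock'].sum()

586

take 4 rows with smallest stock:
   stock supplier  weight
1    150    Umbra      35
6    213  Soylent       5
3    285  Soylent      17
5    301  Soylent      48
sort by stock descending:
   stock supplier  weight
5    301  Soylent      48
3    285  Soylent      17
6    213  Soylent       5
1    150    Umbra      35
take first 2 rows:
   stock supplier  weight
5    301  Soylent      48
3    285  Soylent      17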